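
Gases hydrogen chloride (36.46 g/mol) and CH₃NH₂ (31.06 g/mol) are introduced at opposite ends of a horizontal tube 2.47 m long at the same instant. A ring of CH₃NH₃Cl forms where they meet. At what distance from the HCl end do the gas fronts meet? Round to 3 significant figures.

1.19 m

Graham's law gives d_HCl/d_CH₃NH₂ = rate_HCl/rate_CH₃NH₂ = √(M_CH₃NH₂/M_HCl) = √(31.06/36.46) = 0.9230.
With d_HCl + d_CH₃NH₂ = 2.47 m, d_CH₃NH₂ = 2.47/(1 + 0.9230) = 1.284 m.
d_HCl = 2.47 − 1.284 = 1.19 m.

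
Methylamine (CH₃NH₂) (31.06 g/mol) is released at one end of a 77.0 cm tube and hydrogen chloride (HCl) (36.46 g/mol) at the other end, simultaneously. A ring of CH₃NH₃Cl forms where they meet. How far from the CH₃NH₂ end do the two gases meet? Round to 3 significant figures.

40.0 cm

In equal time, each gas travels a distance ∝ its rate ∝ 1/√M, so d_CH₃NH₂/d_HCl = √(M_HCl/M_CH₃NH₂) = √(36.46/31.06) = 1.083.
With d_CH₃NH₂ + d_HCl = 77.0 cm, d_HCl = 77.0/(1 + 1.083) = 36.96 cm.
d_CH₃NH₂ = 77.0 − 36.96 = 40.0 cm.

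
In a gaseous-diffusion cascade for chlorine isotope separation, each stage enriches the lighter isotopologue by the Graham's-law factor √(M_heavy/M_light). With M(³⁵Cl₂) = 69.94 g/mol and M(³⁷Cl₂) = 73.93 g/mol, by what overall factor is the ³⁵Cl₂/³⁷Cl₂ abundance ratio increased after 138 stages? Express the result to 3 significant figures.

Overall factor = α^138 with α = √(73.93/69.94), i.e. (73.93/69.94)^(138/2).
= 1.05705^69 = 46.0.

46.0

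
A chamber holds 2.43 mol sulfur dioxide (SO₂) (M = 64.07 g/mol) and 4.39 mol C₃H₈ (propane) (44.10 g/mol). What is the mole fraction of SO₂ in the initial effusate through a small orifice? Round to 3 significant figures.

0.315

The effusion rate of species i is ∝ p_i/√M_i ∝ n_i/√M_i.
Mole fraction of SO₂ in the effusate = (n_SO₂/√M_SO₂) / (n_SO₂/√M_SO₂ + n_C₃H₈/√M_C₃H₈)
= (2.43/√64.07) / (2.43/√64.07 + 4.39/√44.10) = 0.3036/(0.3036 + 0.6611) = 0.315.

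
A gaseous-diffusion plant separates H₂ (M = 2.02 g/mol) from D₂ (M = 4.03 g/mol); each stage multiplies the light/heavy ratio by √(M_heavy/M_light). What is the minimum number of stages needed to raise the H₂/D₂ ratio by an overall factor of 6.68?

6

With α = √(4.03/2.02) per stage, ln α = ½ ln(1.99505) = 0.3453.
Need α^N ≥ 6.68 ⇒ N ≥ ln(6.68) / ln α = 1.899 / 0.3453 = 5.50.
So at least 6 stages are needed.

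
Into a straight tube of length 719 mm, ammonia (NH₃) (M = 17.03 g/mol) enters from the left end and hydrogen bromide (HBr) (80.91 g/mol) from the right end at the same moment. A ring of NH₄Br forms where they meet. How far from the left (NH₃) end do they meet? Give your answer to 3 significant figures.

493 mm

Distances travelled in equal time are proportional to diffusion rates, so d_NH₃/d_HBr = √(M_HBr/M_NH₃) = √(80.91/17.03) = 2.180.
With d_NH₃ + d_HBr = 719 mm, d_HBr = 719/(1 + 2.180) = 226.1 mm.
d_NH₃ = 719 − 226.1 = 493 mm.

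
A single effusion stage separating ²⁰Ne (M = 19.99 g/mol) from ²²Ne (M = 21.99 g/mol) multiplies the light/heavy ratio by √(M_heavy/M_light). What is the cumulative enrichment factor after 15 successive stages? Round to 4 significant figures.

Overall factor = α^15 with α = √(21.99/19.99), i.e. (21.99/19.99)^(15/2).
= 1.10005^(15/2) = 2.045.

2.045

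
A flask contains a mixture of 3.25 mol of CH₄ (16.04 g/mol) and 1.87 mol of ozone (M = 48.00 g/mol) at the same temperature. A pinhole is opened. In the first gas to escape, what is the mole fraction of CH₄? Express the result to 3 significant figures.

Rate_i ∝ x_i/√M_i (Graham's law weighted by mole fraction), so the effusate composition follows n_i/√M_i.
Mole fraction of CH₄ in the effusate = (n_CH₄/√M_CH₄) / (n_CH₄/√M_CH₄ + n_O₃/√M_O₃)
= (3.25/√16.04) / (3.25/√16.04 + 1.87/√48.00) = 0.8115/(0.8115 + 0.2699) = 0.750.

0.750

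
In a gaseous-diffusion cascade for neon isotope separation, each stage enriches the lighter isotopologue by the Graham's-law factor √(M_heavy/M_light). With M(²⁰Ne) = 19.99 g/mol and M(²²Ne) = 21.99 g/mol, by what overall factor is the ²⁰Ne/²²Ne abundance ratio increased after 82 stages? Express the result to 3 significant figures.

49.9

Overall factor = α^82 with α = √(21.99/19.99), i.e. (21.99/19.99)^(82/2).
= 1.10005^41 = 49.9.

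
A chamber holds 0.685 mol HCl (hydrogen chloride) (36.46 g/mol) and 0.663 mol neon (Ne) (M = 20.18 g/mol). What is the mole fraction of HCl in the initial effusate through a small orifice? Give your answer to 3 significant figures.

The effusion rate of species i is ∝ p_i/√M_i ∝ n_i/√M_i.
So x_HCl in the escaping gas = (n_HCl/√M_HCl) / Σ(n_i/√M_i)
= (0.685/√36.46) / (0.685/√36.46 + 0.663/√20.18) = 0.1134/(0.1134 + 0.1476) = 0.435.

0.435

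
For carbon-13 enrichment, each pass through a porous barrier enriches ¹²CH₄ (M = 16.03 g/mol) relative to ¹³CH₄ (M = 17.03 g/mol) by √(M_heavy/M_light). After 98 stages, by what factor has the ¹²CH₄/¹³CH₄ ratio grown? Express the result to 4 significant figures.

The single-stage factor is √(M_heavy/M_light), so 98 stages give [√(17.03/16.03)]^98 = (17.03/16.03)^(98/2).
= 1.06238^49 = 19.40.

19.40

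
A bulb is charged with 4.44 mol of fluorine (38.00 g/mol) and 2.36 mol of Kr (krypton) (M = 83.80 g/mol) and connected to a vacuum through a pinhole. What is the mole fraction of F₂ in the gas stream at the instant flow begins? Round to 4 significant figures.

0.7364

Each component's effusion rate ∝ (its partial pressure)·(1/√M) ∝ n_i/√M_i.
So x_F₂ in the escaping gas = (n_F₂/√M_F₂) / Σ(n_i/√M_i)
= (4.44/√38.00) / (4.44/√38.00 + 2.36/√83.80) = 0.7203/(0.7203 + 0.2578) = 0.7364.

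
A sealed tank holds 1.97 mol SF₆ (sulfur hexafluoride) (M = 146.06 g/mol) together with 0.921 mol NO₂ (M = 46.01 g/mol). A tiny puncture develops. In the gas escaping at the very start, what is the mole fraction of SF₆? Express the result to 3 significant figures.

Each component's effusion rate ∝ (its partial pressure)·(1/√M) ∝ n_i/√M_i.
Mole fraction of SF₆ in the effusate = (n_SF₆/√M_SF₆) / (n_SF₆/√M_SF₆ + n_NO₂/√M_NO₂)
= (1.97/√146.06) / (1.97/√146.06 + 0.921/√46.01) = 0.1630/(0.1630 + 0.1358) = 0.546.

0.546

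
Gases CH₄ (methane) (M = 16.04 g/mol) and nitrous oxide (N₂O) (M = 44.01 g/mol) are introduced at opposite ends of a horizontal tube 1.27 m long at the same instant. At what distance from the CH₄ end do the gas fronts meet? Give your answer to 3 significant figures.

Graham's law gives d_CH₄/d_N₂O = rate_CH₄/rate_N₂O = √(M_N₂O/M_CH₄) = √(44.01/16.04) = 1.656.
With d_CH₄ + d_N₂O = 1.27 m, d_N₂O = 1.27/(1 + 1.656) = 0.4781 m.
d_CH₄ = 1.27 − 0.4781 = 0.792 m.

0.792 m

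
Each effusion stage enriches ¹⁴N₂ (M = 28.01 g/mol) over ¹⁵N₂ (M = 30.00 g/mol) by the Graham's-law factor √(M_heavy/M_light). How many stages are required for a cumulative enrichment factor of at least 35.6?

105

With α = √(30.00/28.01) per stage, ln α = ½ ln(1.07105) = 0.03432.
Need α^N ≥ 35.6 ⇒ N ≥ ln(35.6) / ln α = 3.572 / 0.03432 = 104.10.
So at least 105 stages are needed.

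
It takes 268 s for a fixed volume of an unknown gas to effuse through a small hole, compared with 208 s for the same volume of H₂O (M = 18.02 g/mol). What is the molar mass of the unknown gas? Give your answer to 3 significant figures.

Using Graham's law: t_X/t_H₂O = √(M_X/M_H₂O).
268/208 = 1.288 = √(M_X/18.02)
M_X = 18.02 × 1.288² = 18.02 × 1.660 = 29.9 g/mol

29.9 g/mol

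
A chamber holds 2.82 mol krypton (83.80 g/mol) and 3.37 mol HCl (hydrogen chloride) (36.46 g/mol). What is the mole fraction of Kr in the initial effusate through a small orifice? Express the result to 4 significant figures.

0.3557

The effusion rate of species i is ∝ p_i/√M_i ∝ n_i/√M_i.
So x_Kr in the escaping gas = (n_Kr/√M_Kr) / Σ(n_i/√M_i)
= (2.82/√83.80) / (2.82/√83.80 + 3.37/√36.46) = 0.3081/(0.3081 + 0.5581) = 0.3557.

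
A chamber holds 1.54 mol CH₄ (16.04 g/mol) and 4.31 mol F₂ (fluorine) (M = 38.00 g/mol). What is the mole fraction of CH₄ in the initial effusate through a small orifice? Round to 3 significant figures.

Effusion rate of each component ∝ n_i/√M_i (partial pressure × 1/√M).
x_CH₄(eff) = (n_CH₄/√M_CH₄) / (n_CH₄/√M_CH₄ + n_F₂/√M_F₂)
= (1.54/√16.04) / (1.54/√16.04 + 4.31/√38.00) = 0.3845/(0.3845 + 0.6992) = 0.355.

0.355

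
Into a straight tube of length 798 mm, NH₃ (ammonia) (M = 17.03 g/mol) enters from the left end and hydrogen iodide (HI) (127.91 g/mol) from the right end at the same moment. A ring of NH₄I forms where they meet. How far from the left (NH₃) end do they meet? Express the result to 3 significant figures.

In equal time, each gas travels a distance ∝ its rate ∝ 1/√M, so d_NH₃/d_HI = √(M_HI/M_NH₃) = √(127.91/17.03) = 2.741.
With d_NH₃ + d_HI = 798 mm, d_HI = 798/(1 + 2.741) = 213.3 mm.
d_NH₃ = 798 − 213.3 = 585 mm.

585 mm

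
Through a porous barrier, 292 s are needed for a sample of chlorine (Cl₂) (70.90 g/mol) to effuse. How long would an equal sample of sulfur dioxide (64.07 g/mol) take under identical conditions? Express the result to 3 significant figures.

Since effusion rate ∝ 1/√M, t_SO₂/t_Cl₂ = √(M_SO₂/M_Cl₂) = √(64.07/70.90) = √0.9037 = 0.9506.
So the time for SO₂ is 292 × 0.9506 = 278 s.

278 s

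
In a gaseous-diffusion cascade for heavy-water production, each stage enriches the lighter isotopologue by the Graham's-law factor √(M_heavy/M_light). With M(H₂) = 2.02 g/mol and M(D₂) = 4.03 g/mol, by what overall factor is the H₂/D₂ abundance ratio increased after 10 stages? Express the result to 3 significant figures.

After 10 stages the ratio has grown by (√(4.03/2.02))^10 = (4.03/2.02)^(10/2).
= 1.99505^5 = 31.6.

31.6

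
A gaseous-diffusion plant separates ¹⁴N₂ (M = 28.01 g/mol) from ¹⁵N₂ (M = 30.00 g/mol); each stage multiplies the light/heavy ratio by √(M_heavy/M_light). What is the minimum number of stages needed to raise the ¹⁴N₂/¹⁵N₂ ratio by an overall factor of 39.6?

108

Per stage α = (30.00/28.01)^(1/2) = 1.07105^0.5, giving ln α = 0.03432.
Need α^N ≥ 39.6 ⇒ N ≥ ln(39.6) / ln α = 3.679 / 0.03432 = 107.20.
Minimum whole number of stages: N = 108.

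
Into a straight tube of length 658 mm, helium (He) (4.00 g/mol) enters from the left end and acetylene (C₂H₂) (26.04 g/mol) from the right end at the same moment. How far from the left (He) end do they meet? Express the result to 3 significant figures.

473 mm

The fronts meet when d_He + d_C₂H₂ = L with d_He/d_C₂H₂ = √(M_C₂H₂/M_He) (Graham's law). Here √(M_C₂H₂/M_He) = √(26.04/4.00) = 2.551.
With d_He + d_C₂H₂ = 658 mm, d_C₂H₂ = 658/(1 + 2.551) = 185.3 mm.
d_He = 658 − 185.3 = 473 mm.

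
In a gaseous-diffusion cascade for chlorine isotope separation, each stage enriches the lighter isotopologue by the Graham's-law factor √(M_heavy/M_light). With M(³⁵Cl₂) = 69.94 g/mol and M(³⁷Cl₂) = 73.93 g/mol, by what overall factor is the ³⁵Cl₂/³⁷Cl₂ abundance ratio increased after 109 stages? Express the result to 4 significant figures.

The single-stage factor is √(M_heavy/M_light), so 109 stages give [√(73.93/69.94)]^109 = (73.93/69.94)^(109/2).
= 1.05705^(109/2) = 20.57.

20.57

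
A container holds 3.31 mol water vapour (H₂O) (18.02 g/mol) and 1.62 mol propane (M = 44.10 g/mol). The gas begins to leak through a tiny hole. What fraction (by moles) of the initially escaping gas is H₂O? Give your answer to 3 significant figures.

Effusion rate of each component ∝ n_i/√M_i (partial pressure × 1/√M).
x_H₂O(eff) = (n_H₂O/√M_H₂O) / (n_H₂O/√M_H₂O + n_C₃H₈/√M_C₃H₈)
= (3.31/√18.02) / (3.31/√18.02 + 1.62/√44.10) = 0.7797/(0.7797 + 0.2439) = 0.762.

0.762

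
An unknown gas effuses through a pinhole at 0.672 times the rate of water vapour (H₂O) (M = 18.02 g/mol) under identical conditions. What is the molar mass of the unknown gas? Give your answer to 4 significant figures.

39.90 g/mol

Using Graham's law: rate_X/rate_H₂O = √(M_H₂O/M_X).
0.672 = √(18.02/M_X)
M_X = 18.02 / 0.672² = 18.02 / 0.4516 = 39.90 g/mol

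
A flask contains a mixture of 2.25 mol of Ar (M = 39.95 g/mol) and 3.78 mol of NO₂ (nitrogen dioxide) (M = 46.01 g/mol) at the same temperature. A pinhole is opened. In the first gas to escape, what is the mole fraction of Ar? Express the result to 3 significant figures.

0.390

Each component's effusion rate ∝ (its partial pressure)·(1/√M) ∝ n_i/√M_i.
x_Ar(eff) = (n_Ar/√M_Ar) / (n_Ar/√M_Ar + n_NO₂/√M_NO₂)
= (2.25/√39.95) / (2.25/√39.95 + 3.78/√46.01) = 0.3560/(0.3560 + 0.5573) = 0.390.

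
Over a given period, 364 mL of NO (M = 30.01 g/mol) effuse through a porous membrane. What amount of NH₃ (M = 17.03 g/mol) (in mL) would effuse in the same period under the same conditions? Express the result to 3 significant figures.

By Graham's law, rate_NH₃/rate_NO = √(M_NO/M_NH₃) = √(30.01/17.03) = √1.762 = 1.327.
So the volume for NH₃ is 364 × 1.327 = 483 mL.

483 mL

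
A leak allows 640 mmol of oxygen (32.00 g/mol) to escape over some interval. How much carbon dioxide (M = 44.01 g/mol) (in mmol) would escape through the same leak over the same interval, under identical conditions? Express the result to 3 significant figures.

By Graham's law, rate_CO₂/rate_O₂ = √(M_O₂/M_CO₂) = √(32.00/44.01) = √0.7271 = 0.8527.
So the amount for CO₂ is 640 × 0.8527 = 546 mmol.

546 mmol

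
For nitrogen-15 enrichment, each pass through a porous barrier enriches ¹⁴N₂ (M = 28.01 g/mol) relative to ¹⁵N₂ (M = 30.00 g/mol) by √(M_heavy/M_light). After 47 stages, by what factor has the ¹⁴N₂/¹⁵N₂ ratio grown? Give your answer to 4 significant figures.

Overall factor = α^47 with α = √(30.00/28.01), i.e. (30.00/28.01)^(47/2).
= 1.07105^(47/2) = 5.018.

5.018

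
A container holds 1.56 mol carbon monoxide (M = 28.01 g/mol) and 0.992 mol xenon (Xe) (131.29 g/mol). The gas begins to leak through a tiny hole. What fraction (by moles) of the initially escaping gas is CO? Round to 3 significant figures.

0.773

Effusion rate of each component ∝ n_i/√M_i (partial pressure × 1/√M).
Mole fraction of CO in the effusate = (n_CO/√M_CO) / (n_CO/√M_CO + n_Xe/√M_Xe)
= (1.56/√28.01) / (1.56/√28.01 + 0.992/√131.29) = 0.2948/(0.2948 + 0.08658) = 0.773.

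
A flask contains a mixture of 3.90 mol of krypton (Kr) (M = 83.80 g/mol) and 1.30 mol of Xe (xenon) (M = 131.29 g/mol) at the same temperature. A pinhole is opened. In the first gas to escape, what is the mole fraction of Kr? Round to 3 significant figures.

Each component's effusion rate ∝ (its partial pressure)·(1/√M) ∝ n_i/√M_i.
So x_Kr in the escaping gas = (n_Kr/√M_Kr) / Σ(n_i/√M_i)
= (3.90/√83.80) / (3.90/√83.80 + 1.30/√131.29) = 0.4260/(0.4260 + 0.1135) = 0.790.

0.790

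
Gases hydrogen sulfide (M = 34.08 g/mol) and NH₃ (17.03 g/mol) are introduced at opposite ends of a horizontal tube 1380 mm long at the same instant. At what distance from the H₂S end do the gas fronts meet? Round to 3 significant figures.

The fronts meet when d_H₂S + d_NH₃ = L with d_H₂S/d_NH₃ = √(M_NH₃/M_H₂S) (Graham's law). Here √(M_NH₃/M_H₂S) = √(17.03/34.08) = 0.7069.
With d_H₂S + d_NH₃ = 1380 mm, d_NH₃ = 1380/(1 + 0.7069) = 808.5 mm.
d_H₂S = 1380 − 808.5 = 572 mm.

572 mm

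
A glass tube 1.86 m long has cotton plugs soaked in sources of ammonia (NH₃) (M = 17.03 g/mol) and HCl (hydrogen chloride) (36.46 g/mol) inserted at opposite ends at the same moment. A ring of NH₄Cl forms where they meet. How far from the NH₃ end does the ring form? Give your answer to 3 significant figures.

1.10 m

Distances travelled in equal time are proportional to diffusion rates, so d_NH₃/d_HCl = √(M_HCl/M_NH₃) = √(36.46/17.03) = 1.463.
With d_NH₃ + d_HCl = 1.86 m, d_HCl = 1.86/(1 + 1.463) = 0.7551 m.
d_NH₃ = 1.86 − 0.7551 = 1.10 m.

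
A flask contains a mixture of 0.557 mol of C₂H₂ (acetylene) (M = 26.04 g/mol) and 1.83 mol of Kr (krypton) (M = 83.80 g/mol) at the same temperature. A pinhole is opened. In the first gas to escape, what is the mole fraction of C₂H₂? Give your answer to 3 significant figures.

0.353

Effusion rate of each component ∝ n_i/√M_i (partial pressure × 1/√M).
So x_C₂H₂ in the escaping gas = (n_C₂H₂/√M_C₂H₂) / Σ(n_i/√M_i)
= (0.557/√26.04) / (0.557/√26.04 + 1.83/√83.80) = 0.1092/(0.1092 + 0.1999) = 0.353.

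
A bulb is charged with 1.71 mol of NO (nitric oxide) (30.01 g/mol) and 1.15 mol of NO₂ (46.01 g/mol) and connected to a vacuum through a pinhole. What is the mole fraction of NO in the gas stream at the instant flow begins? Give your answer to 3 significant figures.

0.648

Each component's effusion rate ∝ (its partial pressure)·(1/√M) ∝ n_i/√M_i.
So x_NO in the escaping gas = (n_NO/√M_NO) / Σ(n_i/√M_i)
= (1.71/√30.01) / (1.71/√30.01 + 1.15/√46.01) = 0.3121/(0.3121 + 0.1695) = 0.648.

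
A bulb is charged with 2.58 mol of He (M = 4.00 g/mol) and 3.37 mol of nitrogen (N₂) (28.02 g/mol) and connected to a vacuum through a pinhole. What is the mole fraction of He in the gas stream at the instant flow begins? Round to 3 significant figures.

0.670

Each component's effusion rate ∝ (its partial pressure)·(1/√M) ∝ n_i/√M_i.
Mole fraction of He in the effusate = (n_He/√M_He) / (n_He/√M_He + n_N₂/√M_N₂)
= (2.58/√4.00) / (2.58/√4.00 + 3.37/√28.02) = 1.290/(1.290 + 0.6366) = 0.670.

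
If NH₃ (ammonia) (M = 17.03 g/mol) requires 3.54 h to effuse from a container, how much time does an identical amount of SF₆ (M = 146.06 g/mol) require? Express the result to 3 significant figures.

By Graham's law, t_SF₆/t_NH₃ = √(M_SF₆/M_NH₃) = √(146.06/17.03) = √8.577 = 2.929.
So the time for SF₆ is 3.54 × 2.929 = 10.4 h.

10.4 h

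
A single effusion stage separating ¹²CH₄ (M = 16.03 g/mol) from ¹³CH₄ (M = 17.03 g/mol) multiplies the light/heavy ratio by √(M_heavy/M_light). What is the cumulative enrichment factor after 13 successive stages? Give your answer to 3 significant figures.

After 13 stages the ratio has grown by (√(17.03/16.03))^13 = (17.03/16.03)^(13/2).
= 1.06238^(13/2) = 1.48.

1.48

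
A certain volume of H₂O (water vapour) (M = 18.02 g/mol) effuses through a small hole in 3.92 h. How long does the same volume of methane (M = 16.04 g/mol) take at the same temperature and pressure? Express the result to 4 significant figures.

3.698 h

Graham's law gives t_CH₄/t_H₂O = √(M_CH₄/M_H₂O) = √(16.04/18.02) = √0.8901 = 0.9435.
So the time for CH₄ is 3.92 × 0.9435 = 3.698 h.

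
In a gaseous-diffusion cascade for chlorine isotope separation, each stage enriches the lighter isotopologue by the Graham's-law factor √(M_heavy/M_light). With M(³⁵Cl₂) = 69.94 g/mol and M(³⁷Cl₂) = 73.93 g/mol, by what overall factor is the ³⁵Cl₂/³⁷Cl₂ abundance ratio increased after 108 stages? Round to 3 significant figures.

Each stage multiplies the ratio by α = √(73.93/69.94), so after 108 stages the overall factor is α^108 = (73.93/69.94)^(108/2).
= 1.05705^54 = 20.0.

20.0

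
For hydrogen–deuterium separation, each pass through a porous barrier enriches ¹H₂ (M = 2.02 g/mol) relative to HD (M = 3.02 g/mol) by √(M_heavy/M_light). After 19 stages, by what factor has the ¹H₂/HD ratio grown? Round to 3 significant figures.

45.6

The single-stage factor is √(M_heavy/M_light), so 19 stages give [√(3.02/2.02)]^19 = (3.02/2.02)^(19/2).
= 1.49505^(19/2) = 45.6.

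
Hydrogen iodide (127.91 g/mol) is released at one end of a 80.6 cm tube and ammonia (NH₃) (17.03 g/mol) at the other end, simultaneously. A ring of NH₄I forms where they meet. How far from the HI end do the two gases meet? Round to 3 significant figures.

The fronts meet when d_HI + d_NH₃ = L with d_HI/d_NH₃ = √(M_NH₃/M_HI) (Graham's law). Here √(M_NH₃/M_HI) = √(17.03/127.91) = 0.3649.
With d_HI + d_NH₃ = 80.6 cm, d_NH₃ = 80.6/(1 + 0.3649) = 59.05 cm.
d_HI = 80.6 − 59.05 = 21.5 cm.

21.5 cm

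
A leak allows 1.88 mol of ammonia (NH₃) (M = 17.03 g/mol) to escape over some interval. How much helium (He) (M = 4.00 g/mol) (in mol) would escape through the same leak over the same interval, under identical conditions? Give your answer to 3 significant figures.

Using Graham's law: rate_He/rate_NH₃ = √(M_NH₃/M_He) = √(17.03/4.00) = √4.258 = 2.063.
So the amount for He is 1.88 × 2.063 = 3.88 mol.

3.88 mol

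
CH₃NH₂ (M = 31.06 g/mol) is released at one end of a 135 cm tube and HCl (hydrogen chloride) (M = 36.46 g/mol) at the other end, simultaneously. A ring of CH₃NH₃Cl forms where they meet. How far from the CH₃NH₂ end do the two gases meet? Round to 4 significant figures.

The fronts meet when d_CH₃NH₂ + d_HCl = L with d_CH₃NH₂/d_HCl = √(M_HCl/M_CH₃NH₂) (Graham's law). Here √(M_HCl/M_CH₃NH₂) = √(36.46/31.06) = 1.083.
With d_CH₃NH₂ + d_HCl = 135 cm, d_HCl = 135/(1 + 1.083) = 64.80 cm.
d_CH₃NH₂ = 135 − 64.80 = 70.20 cm.

70.20 cm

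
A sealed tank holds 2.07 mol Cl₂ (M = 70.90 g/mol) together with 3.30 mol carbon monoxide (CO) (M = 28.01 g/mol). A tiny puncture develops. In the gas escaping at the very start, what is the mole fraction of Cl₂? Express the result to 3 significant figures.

The effusion rate of species i is ∝ p_i/√M_i ∝ n_i/√M_i.
So x_Cl₂ in the escaping gas = (n_Cl₂/√M_Cl₂) / Σ(n_i/√M_i)
= (2.07/√70.90) / (2.07/√70.90 + 3.30/√28.01) = 0.2458/(0.2458 + 0.6235) = 0.283.

0.283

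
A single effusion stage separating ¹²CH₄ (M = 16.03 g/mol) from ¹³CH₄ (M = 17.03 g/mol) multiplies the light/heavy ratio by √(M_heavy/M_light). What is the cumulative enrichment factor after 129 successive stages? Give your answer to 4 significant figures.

49.56

After 129 stages the ratio has grown by (√(17.03/16.03))^129 = (17.03/16.03)^(129/2).
= 1.06238^(129/2) = 49.56.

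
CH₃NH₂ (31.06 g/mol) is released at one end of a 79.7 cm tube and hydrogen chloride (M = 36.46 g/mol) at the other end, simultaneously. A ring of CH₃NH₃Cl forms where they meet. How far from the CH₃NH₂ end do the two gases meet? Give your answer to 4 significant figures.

41.45 cm

Distances travelled in equal time are proportional to diffusion rates, so d_CH₃NH₂/d_HCl = √(M_HCl/M_CH₃NH₂) = √(36.46/31.06) = 1.083.
With d_CH₃NH₂ + d_HCl = 79.7 cm, d_HCl = 79.7/(1 + 1.083) = 38.25 cm.
d_CH₃NH₂ = 79.7 − 38.25 = 41.45 cm.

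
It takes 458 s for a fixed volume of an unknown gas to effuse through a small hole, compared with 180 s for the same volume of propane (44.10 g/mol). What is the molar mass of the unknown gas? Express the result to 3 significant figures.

From Graham's law, t_X/t_C₃H₈ = √(M_X/M_C₃H₈).
458/180 = 2.544 = √(M_X/44.10)
M_X = 44.10 × 2.544² = 44.10 × 6.474 = 286 g/mol

286 g/mol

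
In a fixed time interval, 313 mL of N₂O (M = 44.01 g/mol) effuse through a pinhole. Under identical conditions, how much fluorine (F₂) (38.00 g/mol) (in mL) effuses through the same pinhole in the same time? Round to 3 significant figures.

337 mL

Using Graham's law: rate_F₂/rate_N₂O = √(M_N₂O/M_F₂) = √(44.01/38.00) = √1.158 = 1.076.
So the volume for F₂ is 313 × 1.076 = 337 mL.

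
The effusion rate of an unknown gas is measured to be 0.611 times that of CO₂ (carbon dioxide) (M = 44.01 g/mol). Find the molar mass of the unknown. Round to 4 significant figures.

117.9 g/mol

By Graham's law, rate_X/rate_CO₂ = √(M_CO₂/M_X).
0.611 = √(44.01/M_X)
M_X = 44.01 / 0.611² = 44.01 / 0.3733 = 117.9 g/mol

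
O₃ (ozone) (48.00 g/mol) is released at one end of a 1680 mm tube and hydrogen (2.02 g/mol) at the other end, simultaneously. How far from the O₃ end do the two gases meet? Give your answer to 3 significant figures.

286 mm

Graham's law gives d_O₃/d_H₂ = rate_O₃/rate_H₂ = √(M_H₂/M_O₃) = √(2.02/48.00) = 0.2051.
With d_O₃ + d_H₂ = 1680 mm, d_H₂ = 1680/(1 + 0.2051) = 1394 mm.
d_O₃ = 1680 − 1394 = 286 mm.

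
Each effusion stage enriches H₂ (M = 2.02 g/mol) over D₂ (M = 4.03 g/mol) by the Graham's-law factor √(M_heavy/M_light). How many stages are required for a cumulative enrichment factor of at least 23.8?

10

Single-stage factor α = √(4.03/2.02), so ln α = ½ ln(1.99505) = 0.3453.
Need α^N ≥ 23.8 ⇒ N ≥ ln(23.8) / ln α = 3.170 / 0.3453 = 9.18.
Minimum whole number of stages: N = 10.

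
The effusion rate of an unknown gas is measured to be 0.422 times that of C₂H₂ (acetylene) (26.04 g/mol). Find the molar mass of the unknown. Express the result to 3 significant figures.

Graham's law gives rate_X/rate_C₂H₂ = √(M_C₂H₂/M_X).
0.422 = √(26.04/M_X)
M_X = 26.04 / 0.422² = 26.04 / 0.1781 = 146 g/mol

146 g/mol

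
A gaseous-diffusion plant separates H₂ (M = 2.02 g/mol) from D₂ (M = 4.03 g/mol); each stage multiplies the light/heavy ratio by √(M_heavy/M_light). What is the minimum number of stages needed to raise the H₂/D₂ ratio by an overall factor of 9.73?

7

Single-stage factor α = √(4.03/2.02), so ln α = ½ ln(1.99505) = 0.3453.
Need α^N ≥ 9.73 ⇒ N ≥ ln(9.73) / ln α = 2.275 / 0.3453 = 6.59.
Minimum whole number of stages: N = 7.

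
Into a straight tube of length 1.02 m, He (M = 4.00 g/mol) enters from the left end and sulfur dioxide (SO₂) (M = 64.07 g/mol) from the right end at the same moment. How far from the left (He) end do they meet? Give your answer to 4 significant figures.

0.8161 m

Distances travelled in equal time are proportional to diffusion rates, so d_He/d_SO₂ = √(M_SO₂/M_He) = √(64.07/4.00) = 4.002.
With d_He + d_SO₂ = 1.02 m, d_SO₂ = 1.02/(1 + 4.002) = 0.2039 m.
d_He = 1.02 − 0.2039 = 0.8161 m.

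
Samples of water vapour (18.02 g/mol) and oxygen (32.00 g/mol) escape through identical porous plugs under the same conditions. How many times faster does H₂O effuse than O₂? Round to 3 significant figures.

1.33

From Graham's law, rate_H₂O/rate_O₂ = √(M_O₂/M_H₂O) = √(32.00/18.02) = √1.776 = 1.33.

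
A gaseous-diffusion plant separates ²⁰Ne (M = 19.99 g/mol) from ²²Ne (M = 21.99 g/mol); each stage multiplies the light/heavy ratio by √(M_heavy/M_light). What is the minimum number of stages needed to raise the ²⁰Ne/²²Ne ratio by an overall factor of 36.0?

With α = √(21.99/19.99) per stage, ln α = ½ ln(1.10005) = 0.04768.
Need α^N ≥ 36.0 ⇒ N ≥ ln(36.0) / ln α = 3.584 / 0.04768 = 75.16.
Rounding up, N = 76 stages.

76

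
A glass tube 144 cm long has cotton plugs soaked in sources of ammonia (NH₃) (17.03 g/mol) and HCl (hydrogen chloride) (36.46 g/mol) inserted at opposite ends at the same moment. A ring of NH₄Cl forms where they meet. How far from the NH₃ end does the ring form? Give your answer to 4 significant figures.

85.54 cm

Distances travelled in equal time are proportional to diffusion rates, so d_NH₃/d_HCl = √(M_HCl/M_NH₃) = √(36.46/17.03) = 1.463.
With d_NH₃ + d_HCl = 144 cm, d_HCl = 144/(1 + 1.463) = 58.46 cm.
d_NH₃ = 144 − 58.46 = 85.54 cm.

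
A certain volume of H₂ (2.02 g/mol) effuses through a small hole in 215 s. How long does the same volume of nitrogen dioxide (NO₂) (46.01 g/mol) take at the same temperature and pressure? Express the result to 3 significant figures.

1030 s

From Graham's law, t_NO₂/t_H₂ = √(M_NO₂/M_H₂) = √(46.01/2.02) = √22.78 = 4.773.
So the time for NO₂ is 215 × 4.773 = 1030 s.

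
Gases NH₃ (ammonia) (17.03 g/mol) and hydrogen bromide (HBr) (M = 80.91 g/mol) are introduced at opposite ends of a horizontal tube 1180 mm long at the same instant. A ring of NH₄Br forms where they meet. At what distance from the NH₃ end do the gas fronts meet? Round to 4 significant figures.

808.9 mm

Graham's law gives d_NH₃/d_HBr = rate_NH₃/rate_HBr = √(M_HBr/M_NH₃) = √(80.91/17.03) = 2.180.
With d_NH₃ + d_HBr = 1180 mm, d_HBr = 1180/(1 + 2.180) = 371.1 mm.
d_NH₃ = 1180 − 371.1 = 808.9 mm.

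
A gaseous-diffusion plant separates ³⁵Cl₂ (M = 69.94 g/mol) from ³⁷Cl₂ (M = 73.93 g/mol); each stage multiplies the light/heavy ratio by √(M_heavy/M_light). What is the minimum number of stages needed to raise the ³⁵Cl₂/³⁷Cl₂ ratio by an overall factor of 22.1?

Per stage α = (73.93/69.94)^(1/2) = 1.05705^0.5, giving ln α = 0.02774.
Need α^N ≥ 22.1 ⇒ N ≥ ln(22.1) / ln α = 3.096 / 0.02774 = 111.59.
So at least 112 stages are needed.

112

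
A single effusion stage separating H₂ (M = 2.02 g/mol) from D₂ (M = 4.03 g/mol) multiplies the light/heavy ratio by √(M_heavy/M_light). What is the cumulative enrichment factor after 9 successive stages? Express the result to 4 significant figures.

After 9 stages the ratio has grown by (√(4.03/2.02))^9 = (4.03/2.02)^(9/2).
= 1.99505^(9/2) = 22.38.

22.38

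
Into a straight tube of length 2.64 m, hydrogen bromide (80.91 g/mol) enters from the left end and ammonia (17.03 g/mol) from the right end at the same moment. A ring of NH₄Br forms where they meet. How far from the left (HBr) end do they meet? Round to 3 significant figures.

0.830 m

Graham's law gives d_HBr/d_NH₃ = rate_HBr/rate_NH₃ = √(M_NH₃/M_HBr) = √(17.03/80.91) = 0.4588.
With d_HBr + d_NH₃ = 2.64 m, d_NH₃ = 2.64/(1 + 0.4588) = 1.810 m.
d_HBr = 2.64 − 1.810 = 0.830 m.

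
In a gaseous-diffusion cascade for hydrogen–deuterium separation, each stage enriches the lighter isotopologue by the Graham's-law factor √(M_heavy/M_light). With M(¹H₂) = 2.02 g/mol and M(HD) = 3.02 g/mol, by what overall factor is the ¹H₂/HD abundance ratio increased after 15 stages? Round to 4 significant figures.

20.41

Overall factor = α^15 with α = √(3.02/2.02), i.e. (3.02/2.02)^(15/2).
= 1.49505^(15/2) = 20.41.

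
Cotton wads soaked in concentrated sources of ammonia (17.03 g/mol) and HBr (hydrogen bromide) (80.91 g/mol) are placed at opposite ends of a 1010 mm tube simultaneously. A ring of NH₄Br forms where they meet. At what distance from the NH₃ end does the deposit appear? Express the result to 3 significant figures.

The fronts meet when d_NH₃ + d_HBr = L with d_NH₃/d_HBr = √(M_HBr/M_NH₃) (Graham's law). Here √(M_HBr/M_NH₃) = √(80.91/17.03) = 2.180.
With d_NH₃ + d_HBr = 1010 mm, d_HBr = 1010/(1 + 2.180) = 317.6 mm.
d_NH₃ = 1010 − 317.6 = 692 mm.

692 mm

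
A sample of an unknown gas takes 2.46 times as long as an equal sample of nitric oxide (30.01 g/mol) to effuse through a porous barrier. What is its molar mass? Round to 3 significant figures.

182 g/mol

From Graham's law, t_X/t_NO = √(M_X/M_NO).
2.46 = √(M_X/30.01)
M_X = 30.01 × 2.46² = 30.01 × 6.052 = 182 g/mol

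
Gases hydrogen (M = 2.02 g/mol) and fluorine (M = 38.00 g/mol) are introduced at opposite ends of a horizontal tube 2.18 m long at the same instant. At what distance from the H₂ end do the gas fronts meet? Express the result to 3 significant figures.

1.77 m

The fronts meet when d_H₂ + d_F₂ = L with d_H₂/d_F₂ = √(M_F₂/M_H₂) (Graham's law). Here √(M_F₂/M_H₂) = √(38.00/2.02) = 4.337.
With d_H₂ + d_F₂ = 2.18 m, d_F₂ = 2.18/(1 + 4.337) = 0.4084 m.
d_H₂ = 2.18 − 0.4084 = 1.77 m.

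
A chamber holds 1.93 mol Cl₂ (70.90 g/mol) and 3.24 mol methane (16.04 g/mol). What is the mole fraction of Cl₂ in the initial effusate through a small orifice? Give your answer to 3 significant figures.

Rate_i ∝ x_i/√M_i (Graham's law weighted by mole fraction), so the effusate composition follows n_i/√M_i.
So x_Cl₂ in the escaping gas = (n_Cl₂/√M_Cl₂) / Σ(n_i/√M_i)
= (1.93/√70.90) / (1.93/√70.90 + 3.24/√16.04) = 0.2292/(0.2292 + 0.8090) = 0.221.

0.221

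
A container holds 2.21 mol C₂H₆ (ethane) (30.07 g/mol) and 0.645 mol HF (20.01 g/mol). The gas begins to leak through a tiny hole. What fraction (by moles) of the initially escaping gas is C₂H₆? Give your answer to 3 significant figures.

0.736

Effusion rate of each component ∝ n_i/√M_i (partial pressure × 1/√M).
x_C₂H₆(eff) = (n_C₂H₆/√M_C₂H₆) / (n_C₂H₆/√M_C₂H₆ + n_HF/√M_HF)
= (2.21/√30.07) / (2.21/√30.07 + 0.645/√20.01) = 0.4030/(0.4030 + 0.1442) = 0.736.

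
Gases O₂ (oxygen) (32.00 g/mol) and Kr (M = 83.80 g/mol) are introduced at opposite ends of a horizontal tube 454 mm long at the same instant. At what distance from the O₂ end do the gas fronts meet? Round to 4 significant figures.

280.6 mm

In equal time, each gas travels a distance ∝ its rate ∝ 1/√M, so d_O₂/d_Kr = √(M_Kr/M_O₂) = √(83.80/32.00) = 1.618.
With d_O₂ + d_Kr = 454 mm, d_Kr = 454/(1 + 1.618) = 173.4 mm.
d_O₂ = 454 − 173.4 = 280.6 mm.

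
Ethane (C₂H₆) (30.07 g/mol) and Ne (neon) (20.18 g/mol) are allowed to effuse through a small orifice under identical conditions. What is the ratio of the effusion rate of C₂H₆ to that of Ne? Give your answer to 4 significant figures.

0.8192

Using Graham's law: rate_C₂H₆/rate_Ne = √(M_Ne/M_C₂H₆) = √(20.18/30.07) = √0.6711 = 0.8192.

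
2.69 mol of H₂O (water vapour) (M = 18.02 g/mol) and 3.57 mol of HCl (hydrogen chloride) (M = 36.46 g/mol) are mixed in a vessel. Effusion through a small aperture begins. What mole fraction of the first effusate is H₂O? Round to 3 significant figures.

0.517

Each component's effusion rate ∝ (its partial pressure)·(1/√M) ∝ n_i/√M_i.
So x_H₂O in the escaping gas = (n_H₂O/√M_H₂O) / Σ(n_i/√M_i)
= (2.69/√18.02) / (2.69/√18.02 + 3.57/√36.46) = 0.6337/(0.6337 + 0.5912) = 0.517.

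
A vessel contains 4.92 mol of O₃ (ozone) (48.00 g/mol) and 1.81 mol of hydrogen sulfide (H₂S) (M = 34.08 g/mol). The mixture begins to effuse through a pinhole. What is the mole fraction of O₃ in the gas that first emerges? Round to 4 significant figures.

Effusion rate of each component ∝ n_i/√M_i (partial pressure × 1/√M).
So x_O₃ in the escaping gas = (n_O₃/√M_O₃) / Σ(n_i/√M_i)
= (4.92/√48.00) / (4.92/√48.00 + 1.81/√34.08) = 0.7101/(0.7101 + 0.3100) = 0.6961.

0.6961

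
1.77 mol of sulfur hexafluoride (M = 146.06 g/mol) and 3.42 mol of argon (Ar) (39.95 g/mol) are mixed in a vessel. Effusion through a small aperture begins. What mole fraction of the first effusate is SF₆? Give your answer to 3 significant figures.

Effusion rate of each component ∝ n_i/√M_i (partial pressure × 1/√M).
Mole fraction of SF₆ in the effusate = (n_SF₆/√M_SF₆) / (n_SF₆/√M_SF₆ + n_Ar/√M_Ar)
= (1.77/√146.06) / (1.77/√146.06 + 3.42/√39.95) = 0.1465/(0.1465 + 0.5411) = 0.213.

0.213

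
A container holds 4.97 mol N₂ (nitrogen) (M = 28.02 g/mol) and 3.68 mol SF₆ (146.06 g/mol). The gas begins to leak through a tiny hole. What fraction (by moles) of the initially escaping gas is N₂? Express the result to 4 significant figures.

Each component's effusion rate ∝ (its partial pressure)·(1/√M) ∝ n_i/√M_i.
x_N₂(eff) = (n_N₂/√M_N₂) / (n_N₂/√M_N₂ + n_SF₆/√M_SF₆)
= (4.97/√28.02) / (4.97/√28.02 + 3.68/√146.06) = 0.9389/(0.9389 + 0.3045) = 0.7551.

0.7551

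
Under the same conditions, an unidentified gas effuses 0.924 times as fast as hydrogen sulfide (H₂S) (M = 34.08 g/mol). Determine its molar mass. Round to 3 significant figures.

39.9 g/mol

By Graham's law, rate_X/rate_H₂S = √(M_H₂S/M_X).
0.924 = √(34.08/M_X)
M_X = 34.08 / 0.924² = 34.08 / 0.8538 = 39.9 g/mol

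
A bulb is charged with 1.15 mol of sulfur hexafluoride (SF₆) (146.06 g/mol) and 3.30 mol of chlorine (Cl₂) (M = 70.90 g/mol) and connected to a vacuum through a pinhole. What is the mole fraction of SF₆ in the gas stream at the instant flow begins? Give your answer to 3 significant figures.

0.195

Each component's effusion rate ∝ (its partial pressure)·(1/√M) ∝ n_i/√M_i.
Mole fraction of SF₆ in the effusate = (n_SF₆/√M_SF₆) / (n_SF₆/√M_SF₆ + n_Cl₂/√M_Cl₂)
= (1.15/√146.06) / (1.15/√146.06 + 3.30/√70.90) = 0.09516/(0.09516 + 0.3919) = 0.195.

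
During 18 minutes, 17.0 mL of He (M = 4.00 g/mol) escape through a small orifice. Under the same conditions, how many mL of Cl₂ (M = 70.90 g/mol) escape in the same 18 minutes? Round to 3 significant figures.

4.04 mL

Graham's law gives rate_Cl₂/rate_He = √(M_He/M_Cl₂) = √(4.00/70.90) = √0.05642 = 0.2375.
So the volume for Cl₂ is 17.0 × 0.2375 = 4.04 mL.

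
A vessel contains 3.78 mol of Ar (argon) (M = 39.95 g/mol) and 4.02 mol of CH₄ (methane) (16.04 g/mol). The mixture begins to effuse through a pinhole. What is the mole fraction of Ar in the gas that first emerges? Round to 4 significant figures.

The effusion rate of species i is ∝ p_i/√M_i ∝ n_i/√M_i.
x_Ar(eff) = (n_Ar/√M_Ar) / (n_Ar/√M_Ar + n_CH₄/√M_CH₄)
= (3.78/√39.95) / (3.78/√39.95 + 4.02/√16.04) = 0.5980/(0.5980 + 1.004) = 0.3734.

0.3734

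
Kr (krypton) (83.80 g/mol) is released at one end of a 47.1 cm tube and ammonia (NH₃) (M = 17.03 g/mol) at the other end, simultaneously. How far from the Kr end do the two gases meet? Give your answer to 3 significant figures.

14.6 cm

Graham's law gives d_Kr/d_NH₃ = rate_Kr/rate_NH₃ = √(M_NH₃/M_Kr) = √(17.03/83.80) = 0.4508.
With d_Kr + d_NH₃ = 47.1 cm, d_NH₃ = 47.1/(1 + 0.4508) = 32.46 cm.
d_Kr = 47.1 − 32.46 = 14.6 cm.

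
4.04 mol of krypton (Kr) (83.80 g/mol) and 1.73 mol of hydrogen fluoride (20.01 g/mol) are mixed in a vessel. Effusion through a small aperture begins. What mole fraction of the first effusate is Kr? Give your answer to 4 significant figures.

Effusion rate of each component ∝ n_i/√M_i (partial pressure × 1/√M).
x_Kr(eff) = (n_Kr/√M_Kr) / (n_Kr/√M_Kr + n_HF/√M_HF)
= (4.04/√83.80) / (4.04/√83.80 + 1.73/√20.01) = 0.4413/(0.4413 + 0.3867) = 0.5330.

0.5330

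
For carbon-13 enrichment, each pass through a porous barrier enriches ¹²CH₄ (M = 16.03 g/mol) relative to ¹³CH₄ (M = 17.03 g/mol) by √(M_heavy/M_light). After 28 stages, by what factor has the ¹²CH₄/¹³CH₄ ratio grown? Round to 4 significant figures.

Overall factor = α^28 with α = √(17.03/16.03), i.e. (17.03/16.03)^(28/2).
= 1.06238^14 = 2.333.

2.333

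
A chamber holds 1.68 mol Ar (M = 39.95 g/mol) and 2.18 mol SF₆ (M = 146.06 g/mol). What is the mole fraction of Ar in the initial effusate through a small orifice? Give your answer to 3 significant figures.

0.596

Each component's effusion rate ∝ (its partial pressure)·(1/√M) ∝ n_i/√M_i.
So x_Ar in the escaping gas = (n_Ar/√M_Ar) / Σ(n_i/√M_i)
= (1.68/√39.95) / (1.68/√39.95 + 2.18/√146.06) = 0.2658/(0.2658 + 0.1804) = 0.596.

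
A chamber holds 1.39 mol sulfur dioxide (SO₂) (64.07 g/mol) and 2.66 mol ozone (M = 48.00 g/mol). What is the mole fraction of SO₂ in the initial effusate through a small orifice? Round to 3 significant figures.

Effusion rate of each component ∝ n_i/√M_i (partial pressure × 1/√M).
x_SO₂(eff) = (n_SO₂/√M_SO₂) / (n_SO₂/√M_SO₂ + n_O₃/√M_O₃)
= (1.39/√64.07) / (1.39/√64.07 + 2.66/√48.00) = 0.1737/(0.1737 + 0.3839) = 0.311.

0.311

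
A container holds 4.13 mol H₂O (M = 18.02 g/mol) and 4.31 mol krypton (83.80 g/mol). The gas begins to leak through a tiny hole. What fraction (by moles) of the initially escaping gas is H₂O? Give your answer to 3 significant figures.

Effusion rate of each component ∝ n_i/√M_i (partial pressure × 1/√M).
x_H₂O(eff) = (n_H₂O/√M_H₂O) / (n_H₂O/√M_H₂O + n_Kr/√M_Kr)
= (4.13/√18.02) / (4.13/√18.02 + 4.31/√83.80) = 0.9729/(0.9729 + 0.4708) = 0.674.

0.674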